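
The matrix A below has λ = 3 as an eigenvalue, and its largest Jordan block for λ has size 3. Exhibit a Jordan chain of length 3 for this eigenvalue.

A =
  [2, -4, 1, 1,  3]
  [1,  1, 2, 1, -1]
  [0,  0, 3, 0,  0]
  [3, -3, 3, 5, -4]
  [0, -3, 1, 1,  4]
A Jordan chain for λ = 3 of length 3:
v_1 = (-3, -1, 0, -1, -2)ᵀ
v_2 = (1, 2, 0, 3, 1)ᵀ
v_3 = (0, 0, 1, 0, 0)ᵀ

Let N = A − (3)·I. We want v_3 with N^3 v_3 = 0 but N^2 v_3 ≠ 0; then v_{j-1} := N · v_j for j = 3, …, 2.

Pick v_3 = (0, 0, 1, 0, 0)ᵀ.
Then v_2 = N · v_3 = (1, 2, 0, 3, 1)ᵀ.
Then v_1 = N · v_2 = (-3, -1, 0, -1, -2)ᵀ.

Sanity check: (A − (3)·I) v_1 = (0, 0, 0, 0, 0)ᵀ = 0. ✓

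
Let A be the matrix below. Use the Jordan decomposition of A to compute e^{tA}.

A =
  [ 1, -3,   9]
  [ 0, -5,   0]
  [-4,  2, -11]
e^{tA} =
  [6*t*exp(-5*t) + exp(-5*t), -3*t*exp(-5*t), 9*t*exp(-5*t)]
  [0, exp(-5*t), 0]
  [-4*t*exp(-5*t), 2*t*exp(-5*t), -6*t*exp(-5*t) + exp(-5*t)]

Strategy: write A = P · J · P⁻¹ where J is a Jordan canonical form, so e^{tA} = P · e^{tJ} · P⁻¹, and e^{tJ} can be computed block-by-block.

A has Jordan form
J =
  [-5,  1,  0]
  [ 0, -5,  0]
  [ 0,  0, -5]
(up to reordering of blocks).

Per-block formulas:
  For a 2×2 Jordan block J_2(-5): exp(t · J_2(-5)) = e^(-5t)·(I + t·N), where N is the 2×2 nilpotent shift.
  For a 1×1 block at λ = -5: exp(t · [-5]) = [e^(-5t)].

After assembling e^{tJ} and conjugating by P, we get:

e^{tA} =
  [6*t*exp(-5*t) + exp(-5*t), -3*t*exp(-5*t), 9*t*exp(-5*t)]
  [0, exp(-5*t), 0]
  [-4*t*exp(-5*t), 2*t*exp(-5*t), -6*t*exp(-5*t) + exp(-5*t)]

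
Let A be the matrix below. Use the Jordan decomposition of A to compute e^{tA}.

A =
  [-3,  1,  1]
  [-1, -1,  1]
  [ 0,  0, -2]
e^{tA} =
  [-t*exp(-2*t) + exp(-2*t), t*exp(-2*t), t*exp(-2*t)]
  [-t*exp(-2*t), t*exp(-2*t) + exp(-2*t), t*exp(-2*t)]
  [0, 0, exp(-2*t)]

Strategy: write A = P · J · P⁻¹ where J is a Jordan canonical form, so e^{tA} = P · e^{tJ} · P⁻¹, and e^{tJ} can be computed block-by-block.

A has Jordan form
J =
  [-2,  1,  0]
  [ 0, -2,  0]
  [ 0,  0, -2]
(up to reordering of blocks).

Per-block formulas:
  For a 1×1 block at λ = -2: exp(t · [-2]) = [e^(-2t)].
  For a 2×2 Jordan block J_2(-2): exp(t · J_2(-2)) = e^(-2t)·(I + t·N), where N is the 2×2 nilpotent shift.

After assembling e^{tJ} and conjugating by P, we get:

e^{tA} =
  [-t*exp(-2*t) + exp(-2*t), t*exp(-2*t), t*exp(-2*t)]
  [-t*exp(-2*t), t*exp(-2*t) + exp(-2*t), t*exp(-2*t)]
  [0, 0, exp(-2*t)]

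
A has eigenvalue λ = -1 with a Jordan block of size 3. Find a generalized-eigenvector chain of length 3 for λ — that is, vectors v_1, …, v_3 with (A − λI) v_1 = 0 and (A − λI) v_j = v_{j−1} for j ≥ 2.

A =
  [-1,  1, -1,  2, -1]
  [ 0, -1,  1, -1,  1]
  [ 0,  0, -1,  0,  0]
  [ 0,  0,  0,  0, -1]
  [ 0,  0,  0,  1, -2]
A Jordan chain for λ = -1 of length 3:
v_1 = (1, 0, 0, 0, 0)ᵀ
v_2 = (-1, 1, 0, 0, 0)ᵀ
v_3 = (0, 0, 1, 0, 0)ᵀ

Let N = A − (-1)·I. We want v_3 with N^3 v_3 = 0 but N^2 v_3 ≠ 0; then v_{j-1} := N · v_j for j = 3, …, 2.

Pick v_3 = (0, 0, 1, 0, 0)ᵀ.
Then v_2 = N · v_3 = (-1, 1, 0, 0, 0)ᵀ.
Then v_1 = N · v_2 = (1, 0, 0, 0, 0)ᵀ.

Sanity check: (A − (-1)·I) v_1 = (0, 0, 0, 0, 0)ᵀ = 0. ✓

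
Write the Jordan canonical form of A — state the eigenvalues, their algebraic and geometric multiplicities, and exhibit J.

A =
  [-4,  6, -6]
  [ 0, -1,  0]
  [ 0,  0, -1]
J_1(-4) ⊕ J_1(-1) ⊕ J_1(-1)

The characteristic polynomial is
  det(x·I − A) = x^3 + 6*x^2 + 9*x + 4 = (x + 1)^2*(x + 4)

Eigenvalues and multiplicities (the geometric multiplicity of λ is n − rank(A − λI), which equals the number of Jordan blocks for λ):
  λ = -4: algebraic multiplicity = 1, geometric multiplicity = 1
  λ = -1: algebraic multiplicity = 2, geometric multiplicity = 2

Determining the block sizes for each eigenvalue:
  λ = -4: one block (gm = 1), so the single block has size am = 1 → block sizes [1]
  λ = -1: gm = am = 2, so every block has size 1 → block sizes [1, 1]

Assembling the blocks gives a Jordan form
J =
  [-4,  0,  0]
  [ 0, -1,  0]
  [ 0,  0, -1]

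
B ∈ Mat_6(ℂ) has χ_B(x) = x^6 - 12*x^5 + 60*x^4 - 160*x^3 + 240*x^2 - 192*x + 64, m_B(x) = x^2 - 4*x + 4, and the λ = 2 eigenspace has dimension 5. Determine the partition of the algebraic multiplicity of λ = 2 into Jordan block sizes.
Block sizes for λ = 2: [2, 1, 1, 1, 1]

Step 1 — from the characteristic polynomial, algebraic multiplicity of λ = 2 is 6. From dim ker(B − (2)·I) = 5, there are exactly 5 Jordan blocks for λ = 2.
Step 2 — from the minimal polynomial, the factor (x − 2)^2 tells us the largest block for λ = 2 has size 2.
Step 3 — with total size 6, 5 blocks, and largest block 2, the block sizes (in nonincreasing order) are [2, 1, 1, 1, 1].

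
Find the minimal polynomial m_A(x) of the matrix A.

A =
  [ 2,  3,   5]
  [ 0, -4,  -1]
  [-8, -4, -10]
x^3 + 12*x^2 + 48*x + 64

The characteristic polynomial is χ_A(x) = (x + 4)^3, so the eigenvalues are known. The minimal polynomial is
  m_A(x) = Π_λ (x − λ)^{k_λ}
where k_λ is the size of the *largest* Jordan block for λ (equivalently, the smallest k with (A − λI)^k v = 0 for every generalised eigenvector v of λ).

  λ = -4: largest Jordan block has size 3, contributing (x + 4)^3

So m_A(x) = (x + 4)^3 = x^3 + 12*x^2 + 48*x + 64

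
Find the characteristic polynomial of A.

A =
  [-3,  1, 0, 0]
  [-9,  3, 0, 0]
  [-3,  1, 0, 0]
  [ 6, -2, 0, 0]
x^4

Expanding det(x·I − A) (e.g. by cofactor expansion or by noting that A is similar to its Jordan form J, which has the same characteristic polynomial as A) gives
  χ_A(x) = x^4
which factors as x^4. The eigenvalues (with algebraic multiplicities) are λ = 0 with multiplicity 4.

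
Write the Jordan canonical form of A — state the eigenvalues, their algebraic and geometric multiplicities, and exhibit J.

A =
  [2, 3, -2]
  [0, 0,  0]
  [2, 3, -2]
J_2(0) ⊕ J_1(0)

The characteristic polynomial is
  det(x·I − A) = x^3

Eigenvalues and multiplicities (the geometric multiplicity of λ is n − rank(A − λI), which equals the number of Jordan blocks for λ):
  λ = 0: algebraic multiplicity = 3, geometric multiplicity = 2

Determining the block sizes for each eigenvalue:
  λ = 0: 2 blocks summing to 3 forces exactly one block of size 2 and the rest size 1 → block sizes [2, 1]

Assembling the blocks gives a Jordan form
J =
  [0, 1, 0]
  [0, 0, 0]
  [0, 0, 0]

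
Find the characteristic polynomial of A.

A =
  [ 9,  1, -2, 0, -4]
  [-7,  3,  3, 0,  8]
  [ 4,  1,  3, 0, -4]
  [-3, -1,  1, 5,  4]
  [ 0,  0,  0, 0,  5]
x^5 - 25*x^4 + 250*x^3 - 1250*x^2 + 3125*x - 3125

Expanding det(x·I − A) (e.g. by cofactor expansion or by noting that A is similar to its Jordan form J, which has the same characteristic polynomial as A) gives
  χ_A(x) = x^5 - 25*x^4 + 250*x^3 - 1250*x^2 + 3125*x - 3125
which factors as (x - 5)^5. The eigenvalues (with algebraic multiplicities) are λ = 5 with multiplicity 5.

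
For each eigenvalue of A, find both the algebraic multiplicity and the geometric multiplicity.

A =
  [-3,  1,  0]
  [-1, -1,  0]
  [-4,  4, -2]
λ = -2: alg = 3, geom = 2

Step 1 — factor the characteristic polynomial to read off the algebraic multiplicities:
  χ_A(x) = (x + 2)^3

Step 2 — compute geometric multiplicities via the rank-nullity identity g(λ) = n − rank(A − λI):
  rank(A − (-2)·I) = 1, so dim ker(A − (-2)·I) = n − 1 = 2

Summary:
  λ = -2: algebraic multiplicity = 3, geometric multiplicity = 2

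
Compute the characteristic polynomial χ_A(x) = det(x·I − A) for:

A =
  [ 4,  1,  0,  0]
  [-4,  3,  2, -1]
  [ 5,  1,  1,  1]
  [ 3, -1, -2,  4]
x^4 - 12*x^3 + 54*x^2 - 108*x + 81

Expanding det(x·I − A) (e.g. by cofactor expansion or by noting that A is similar to its Jordan form J, which has the same characteristic polynomial as A) gives
  χ_A(x) = x^4 - 12*x^3 + 54*x^2 - 108*x + 81
which factors as (x - 3)^4. The eigenvalues (with algebraic multiplicities) are λ = 3 with multiplicity 4.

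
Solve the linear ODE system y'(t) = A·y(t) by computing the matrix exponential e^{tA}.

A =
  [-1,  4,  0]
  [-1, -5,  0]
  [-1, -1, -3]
e^{tA} =
  [2*t*exp(-3*t) + exp(-3*t), 4*t*exp(-3*t), 0]
  [-t*exp(-3*t), -2*t*exp(-3*t) + exp(-3*t), 0]
  [-t^2*exp(-3*t)/2 - t*exp(-3*t), -t^2*exp(-3*t) - t*exp(-3*t), exp(-3*t)]

Strategy: write A = P · J · P⁻¹ where J is a Jordan canonical form, so e^{tA} = P · e^{tJ} · P⁻¹, and e^{tJ} can be computed block-by-block.

A has Jordan form
J =
  [-3,  1,  0]
  [ 0, -3,  1]
  [ 0,  0, -3]
(up to reordering of blocks).

Per-block formulas:
  For a 3×3 Jordan block J_3(-3): exp(t · J_3(-3)) = e^(-3t)·(I + t·N + (t^2/2)·N^2), where N is the 3×3 nilpotent shift.

After assembling e^{tJ} and conjugating by P, we get:

e^{tA} =
  [2*t*exp(-3*t) + exp(-3*t), 4*t*exp(-3*t), 0]
  [-t*exp(-3*t), -2*t*exp(-3*t) + exp(-3*t), 0]
  [-t^2*exp(-3*t)/2 - t*exp(-3*t), -t^2*exp(-3*t) - t*exp(-3*t), exp(-3*t)]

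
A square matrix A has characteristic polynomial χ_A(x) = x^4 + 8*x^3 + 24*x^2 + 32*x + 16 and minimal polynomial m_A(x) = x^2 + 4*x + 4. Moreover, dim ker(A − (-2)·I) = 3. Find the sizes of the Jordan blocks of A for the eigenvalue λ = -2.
Block sizes for λ = -2: [2, 1, 1]

Step 1 — from the characteristic polynomial, algebraic multiplicity of λ = -2 is 4. From dim ker(A − (-2)·I) = 3, there are exactly 3 Jordan blocks for λ = -2.
Step 2 — from the minimal polynomial, the factor (x + 2)^2 tells us the largest block for λ = -2 has size 2.
Step 3 — with total size 4, 3 blocks, and largest block 2, the block sizes (in nonincreasing order) are [2, 1, 1].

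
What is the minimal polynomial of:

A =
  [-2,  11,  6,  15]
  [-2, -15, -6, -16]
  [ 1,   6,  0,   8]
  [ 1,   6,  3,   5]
x^3 + 9*x^2 + 27*x + 27

The characteristic polynomial is χ_A(x) = (x + 3)^4, so the eigenvalues are known. The minimal polynomial is
  m_A(x) = Π_λ (x − λ)^{k_λ}
where k_λ is the size of the *largest* Jordan block for λ (equivalently, the smallest k with (A − λI)^k v = 0 for every generalised eigenvector v of λ).

  λ = -3: largest Jordan block has size 3, contributing (x + 3)^3

So m_A(x) = (x + 3)^3 = x^3 + 9*x^2 + 27*x + 27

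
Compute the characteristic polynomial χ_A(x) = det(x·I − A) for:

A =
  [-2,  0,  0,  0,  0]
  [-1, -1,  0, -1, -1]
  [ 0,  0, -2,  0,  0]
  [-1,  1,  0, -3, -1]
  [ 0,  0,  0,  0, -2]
x^5 + 10*x^4 + 40*x^3 + 80*x^2 + 80*x + 32

Expanding det(x·I − A) (e.g. by cofactor expansion or by noting that A is similar to its Jordan form J, which has the same characteristic polynomial as A) gives
  χ_A(x) = x^5 + 10*x^4 + 40*x^3 + 80*x^2 + 80*x + 32
which factors as (x + 2)^5. The eigenvalues (with algebraic multiplicities) are λ = -2 with multiplicity 5.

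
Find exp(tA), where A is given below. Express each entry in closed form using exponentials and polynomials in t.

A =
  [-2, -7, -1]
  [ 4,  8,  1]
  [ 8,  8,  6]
e^{tA} =
  [-6*t*exp(4*t) + exp(4*t), 3*t^2*exp(4*t) - 7*t*exp(4*t), -3*t^2*exp(4*t)/2 - t*exp(4*t)]
  [4*t*exp(4*t), -2*t^2*exp(4*t) + 4*t*exp(4*t) + exp(4*t), t^2*exp(4*t) + t*exp(4*t)]
  [8*t*exp(4*t), -4*t^2*exp(4*t) + 8*t*exp(4*t), 2*t^2*exp(4*t) + 2*t*exp(4*t) + exp(4*t)]

Strategy: write A = P · J · P⁻¹ where J is a Jordan canonical form, so e^{tA} = P · e^{tJ} · P⁻¹, and e^{tJ} can be computed block-by-block.

A has Jordan form
J =
  [4, 1, 0]
  [0, 4, 1]
  [0, 0, 4]
(up to reordering of blocks).

Per-block formulas:
  For a 3×3 Jordan block J_3(4): exp(t · J_3(4)) = e^(4t)·(I + t·N + (t^2/2)·N^2), where N is the 3×3 nilpotent shift.

After assembling e^{tJ} and conjugating by P, we get:

e^{tA} =
  [-6*t*exp(4*t) + exp(4*t), 3*t^2*exp(4*t) - 7*t*exp(4*t), -3*t^2*exp(4*t)/2 - t*exp(4*t)]
  [4*t*exp(4*t), -2*t^2*exp(4*t) + 4*t*exp(4*t) + exp(4*t), t^2*exp(4*t) + t*exp(4*t)]
  [8*t*exp(4*t), -4*t^2*exp(4*t) + 8*t*exp(4*t), 2*t^2*exp(4*t) + 2*t*exp(4*t) + exp(4*t)]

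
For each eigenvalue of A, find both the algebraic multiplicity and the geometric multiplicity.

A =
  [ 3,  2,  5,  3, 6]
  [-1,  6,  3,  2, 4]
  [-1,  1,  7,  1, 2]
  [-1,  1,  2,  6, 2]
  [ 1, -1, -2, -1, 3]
λ = 5: alg = 5, geom = 3

Step 1 — factor the characteristic polynomial to read off the algebraic multiplicities:
  χ_A(x) = (x - 5)^5

Step 2 — compute geometric multiplicities via the rank-nullity identity g(λ) = n − rank(A − λI):
  rank(A − (5)·I) = 2, so dim ker(A − (5)·I) = n − 2 = 3

Summary:
  λ = 5: algebraic multiplicity = 5, geometric multiplicity = 3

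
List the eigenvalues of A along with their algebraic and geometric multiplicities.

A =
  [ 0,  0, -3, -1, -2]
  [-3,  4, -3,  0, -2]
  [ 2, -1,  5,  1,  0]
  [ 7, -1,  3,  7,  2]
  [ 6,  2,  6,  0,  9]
λ = 5: alg = 5, geom = 3

Step 1 — factor the characteristic polynomial to read off the algebraic multiplicities:
  χ_A(x) = (x - 5)^5

Step 2 — compute geometric multiplicities via the rank-nullity identity g(λ) = n − rank(A − λI):
  rank(A − (5)·I) = 2, so dim ker(A − (5)·I) = n − 2 = 3

Summary:
  λ = 5: algebraic multiplicity = 5, geometric multiplicity = 3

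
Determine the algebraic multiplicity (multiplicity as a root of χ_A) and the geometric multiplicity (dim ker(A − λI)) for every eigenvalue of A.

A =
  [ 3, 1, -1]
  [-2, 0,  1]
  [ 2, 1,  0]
λ = 1: alg = 3, geom = 2

Step 1 — factor the characteristic polynomial to read off the algebraic multiplicities:
  χ_A(x) = (x - 1)^3

Step 2 — compute geometric multiplicities via the rank-nullity identity g(λ) = n − rank(A − λI):
  rank(A − (1)·I) = 1, so dim ker(A − (1)·I) = n − 1 = 2

Summary:
  λ = 1: algebraic multiplicity = 3, geometric multiplicity = 2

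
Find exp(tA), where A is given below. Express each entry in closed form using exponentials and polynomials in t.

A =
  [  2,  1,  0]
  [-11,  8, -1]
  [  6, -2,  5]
e^{tA} =
  [-t^2*exp(5*t) - 3*t*exp(5*t) + exp(5*t), t*exp(5*t), -t^2*exp(5*t)/2]
  [-3*t^2*exp(5*t) - 11*t*exp(5*t), 3*t*exp(5*t) + exp(5*t), -3*t^2*exp(5*t)/2 - t*exp(5*t)]
  [2*t^2*exp(5*t) + 6*t*exp(5*t), -2*t*exp(5*t), t^2*exp(5*t) + exp(5*t)]

Strategy: write A = P · J · P⁻¹ where J is a Jordan canonical form, so e^{tA} = P · e^{tJ} · P⁻¹, and e^{tJ} can be computed block-by-block.

A has Jordan form
J =
  [5, 1, 0]
  [0, 5, 1]
  [0, 0, 5]
(up to reordering of blocks).

Per-block formulas:
  For a 3×3 Jordan block J_3(5): exp(t · J_3(5)) = e^(5t)·(I + t·N + (t^2/2)·N^2), where N is the 3×3 nilpotent shift.

After assembling e^{tJ} and conjugating by P, we get:

e^{tA} =
  [-t^2*exp(5*t) - 3*t*exp(5*t) + exp(5*t), t*exp(5*t), -t^2*exp(5*t)/2]
  [-3*t^2*exp(5*t) - 11*t*exp(5*t), 3*t*exp(5*t) + exp(5*t), -3*t^2*exp(5*t)/2 - t*exp(5*t)]
  [2*t^2*exp(5*t) + 6*t*exp(5*t), -2*t*exp(5*t), t^2*exp(5*t) + exp(5*t)]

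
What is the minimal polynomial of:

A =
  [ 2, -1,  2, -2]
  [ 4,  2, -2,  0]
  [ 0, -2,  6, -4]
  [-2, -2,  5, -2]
x^2 - 4*x + 4

The characteristic polynomial is χ_A(x) = (x - 2)^4, so the eigenvalues are known. The minimal polynomial is
  m_A(x) = Π_λ (x − λ)^{k_λ}
where k_λ is the size of the *largest* Jordan block for λ (equivalently, the smallest k with (A − λI)^k v = 0 for every generalised eigenvector v of λ).

  λ = 2: largest Jordan block has size 2, contributing (x − 2)^2

So m_A(x) = (x - 2)^2 = x^2 - 4*x + 4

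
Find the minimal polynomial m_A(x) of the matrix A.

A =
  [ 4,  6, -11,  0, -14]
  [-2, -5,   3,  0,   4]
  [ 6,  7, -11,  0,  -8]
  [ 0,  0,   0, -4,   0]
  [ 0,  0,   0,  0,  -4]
x^3 + 12*x^2 + 48*x + 64

The characteristic polynomial is χ_A(x) = (x + 4)^5, so the eigenvalues are known. The minimal polynomial is
  m_A(x) = Π_λ (x − λ)^{k_λ}
where k_λ is the size of the *largest* Jordan block for λ (equivalently, the smallest k with (A − λI)^k v = 0 for every generalised eigenvector v of λ).

  λ = -4: largest Jordan block has size 3, contributing (x + 4)^3

So m_A(x) = (x + 4)^3 = x^3 + 12*x^2 + 48*x + 64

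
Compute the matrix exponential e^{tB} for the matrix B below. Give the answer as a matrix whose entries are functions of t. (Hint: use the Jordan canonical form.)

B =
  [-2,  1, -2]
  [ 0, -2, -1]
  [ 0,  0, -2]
e^{tB} =
  [exp(-2*t), t*exp(-2*t), -t^2*exp(-2*t)/2 - 2*t*exp(-2*t)]
  [0, exp(-2*t), -t*exp(-2*t)]
  [0, 0, exp(-2*t)]

Strategy: write B = P · J · P⁻¹ where J is a Jordan canonical form, so e^{tB} = P · e^{tJ} · P⁻¹, and e^{tJ} can be computed block-by-block.

B has Jordan form
J =
  [-2,  1,  0]
  [ 0, -2,  1]
  [ 0,  0, -2]
(up to reordering of blocks).

Per-block formulas:
  For a 3×3 Jordan block J_3(-2): exp(t · J_3(-2)) = e^(-2t)·(I + t·N + (t^2/2)·N^2), where N is the 3×3 nilpotent shift.

After assembling e^{tJ} and conjugating by P, we get:

e^{tB} =
  [exp(-2*t), t*exp(-2*t), -t^2*exp(-2*t)/2 - 2*t*exp(-2*t)]
  [0, exp(-2*t), -t*exp(-2*t)]
  [0, 0, exp(-2*t)]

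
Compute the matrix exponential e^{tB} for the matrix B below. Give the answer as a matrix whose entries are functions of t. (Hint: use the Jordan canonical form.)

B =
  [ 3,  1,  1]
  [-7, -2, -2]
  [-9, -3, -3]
e^{tB} =
  [4*t*exp(-t) + exp(-t), t*exp(-t), t*exp(-t)]
  [-4*t*exp(-t) - 3 + 3*exp(-t), -t*exp(-t) + exp(-t), -t*exp(-t) - 1 + exp(-t)]
  [-12*t*exp(-t) + 3 - 3*exp(-t), -3*t*exp(-t), -3*t*exp(-t) + 1]

Strategy: write B = P · J · P⁻¹ where J is a Jordan canonical form, so e^{tB} = P · e^{tJ} · P⁻¹, and e^{tJ} can be computed block-by-block.

B has Jordan form
J =
  [-1,  1, 0]
  [ 0, -1, 0]
  [ 0,  0, 0]
(up to reordering of blocks).

Per-block formulas:
  For a 1×1 block at λ = 0: exp(t · [0]) = [e^(0t)].
  For a 2×2 Jordan block J_2(-1): exp(t · J_2(-1)) = e^(-1t)·(I + t·N), where N is the 2×2 nilpotent shift.

After assembling e^{tJ} and conjugating by P, we get:

e^{tB} =
  [4*t*exp(-t) + exp(-t), t*exp(-t), t*exp(-t)]
  [-4*t*exp(-t) - 3 + 3*exp(-t), -t*exp(-t) + exp(-t), -t*exp(-t) - 1 + exp(-t)]
  [-12*t*exp(-t) + 3 - 3*exp(-t), -3*t*exp(-t), -3*t*exp(-t) + 1]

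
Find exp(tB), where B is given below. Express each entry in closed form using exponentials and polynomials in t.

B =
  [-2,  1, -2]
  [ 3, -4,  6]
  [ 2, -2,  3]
e^{tB} =
  [-t*exp(-t) + exp(-t), t*exp(-t), -2*t*exp(-t)]
  [3*t*exp(-t), -3*t*exp(-t) + exp(-t), 6*t*exp(-t)]
  [2*t*exp(-t), -2*t*exp(-t), 4*t*exp(-t) + exp(-t)]

Strategy: write B = P · J · P⁻¹ where J is a Jordan canonical form, so e^{tB} = P · e^{tJ} · P⁻¹, and e^{tJ} can be computed block-by-block.

B has Jordan form
J =
  [-1,  1,  0]
  [ 0, -1,  0]
  [ 0,  0, -1]
(up to reordering of blocks).

Per-block formulas:
  For a 1×1 block at λ = -1: exp(t · [-1]) = [e^(-1t)].
  For a 2×2 Jordan block J_2(-1): exp(t · J_2(-1)) = e^(-1t)·(I + t·N), where N is the 2×2 nilpotent shift.

After assembling e^{tJ} and conjugating by P, we get:

e^{tB} =
  [-t*exp(-t) + exp(-t), t*exp(-t), -2*t*exp(-t)]
  [3*t*exp(-t), -3*t*exp(-t) + exp(-t), 6*t*exp(-t)]
  [2*t*exp(-t), -2*t*exp(-t), 4*t*exp(-t) + exp(-t)]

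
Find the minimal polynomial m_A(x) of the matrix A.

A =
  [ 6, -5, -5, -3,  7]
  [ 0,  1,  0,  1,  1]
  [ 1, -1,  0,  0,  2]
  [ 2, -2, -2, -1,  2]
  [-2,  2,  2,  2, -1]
x^2 - 2*x + 1

The characteristic polynomial is χ_A(x) = (x - 1)^5, so the eigenvalues are known. The minimal polynomial is
  m_A(x) = Π_λ (x − λ)^{k_λ}
where k_λ is the size of the *largest* Jordan block for λ (equivalently, the smallest k with (A − λI)^k v = 0 for every generalised eigenvector v of λ).

  λ = 1: largest Jordan block has size 2, contributing (x − 1)^2

So m_A(x) = (x - 1)^2 = x^2 - 2*x + 1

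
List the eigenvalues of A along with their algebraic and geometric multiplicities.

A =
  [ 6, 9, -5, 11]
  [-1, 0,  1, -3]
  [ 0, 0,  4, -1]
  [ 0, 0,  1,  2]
λ = 3: alg = 4, geom = 2

Step 1 — factor the characteristic polynomial to read off the algebraic multiplicities:
  χ_A(x) = (x - 3)^4

Step 2 — compute geometric multiplicities via the rank-nullity identity g(λ) = n − rank(A − λI):
  rank(A − (3)·I) = 2, so dim ker(A − (3)·I) = n − 2 = 2

Summary:
  λ = 3: algebraic multiplicity = 4, geometric multiplicity = 2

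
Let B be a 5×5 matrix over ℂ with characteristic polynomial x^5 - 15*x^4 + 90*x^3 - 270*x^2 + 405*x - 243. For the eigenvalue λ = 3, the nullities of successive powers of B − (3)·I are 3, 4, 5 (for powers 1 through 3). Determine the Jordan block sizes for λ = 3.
Block sizes for λ = 3: [3, 1, 1]

From the dimensions of kernels of powers, the number of Jordan blocks of size at least j is d_j − d_{j−1} where d_j = dim ker(N^j) (with d_0 = 0). Computing the differences gives [3, 1, 1].
The number of blocks of size exactly k is (#blocks of size ≥ k) − (#blocks of size ≥ k + 1), so the partition is: 2 block(s) of size 1, 1 block(s) of size 3.
In nonincreasing order the block sizes are [3, 1, 1].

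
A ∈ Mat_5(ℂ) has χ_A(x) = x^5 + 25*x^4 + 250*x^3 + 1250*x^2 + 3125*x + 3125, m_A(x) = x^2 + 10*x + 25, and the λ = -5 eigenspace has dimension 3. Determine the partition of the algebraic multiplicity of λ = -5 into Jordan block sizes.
Block sizes for λ = -5: [2, 2, 1]

Step 1 — from the characteristic polynomial, algebraic multiplicity of λ = -5 is 5. From dim ker(A − (-5)·I) = 3, there are exactly 3 Jordan blocks for λ = -5.
Step 2 — from the minimal polynomial, the factor (x + 5)^2 tells us the largest block for λ = -5 has size 2.
Step 3 — with total size 5, 3 blocks, and largest block 2, the block sizes (in nonincreasing order) are [2, 2, 1].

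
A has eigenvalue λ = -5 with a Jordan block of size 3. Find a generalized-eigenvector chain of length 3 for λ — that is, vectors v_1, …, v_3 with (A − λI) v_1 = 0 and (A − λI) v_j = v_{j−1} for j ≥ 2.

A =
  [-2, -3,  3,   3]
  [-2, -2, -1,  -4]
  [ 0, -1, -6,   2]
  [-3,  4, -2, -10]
A Jordan chain for λ = -5 of length 3:
v_1 = (6, 0, -4, -2)ᵀ
v_2 = (3, -2, 0, -3)ᵀ
v_3 = (1, 0, 0, 0)ᵀ

Let N = A − (-5)·I. We want v_3 with N^3 v_3 = 0 but N^2 v_3 ≠ 0; then v_{j-1} := N · v_j for j = 3, …, 2.

Pick v_3 = (1, 0, 0, 0)ᵀ.
Then v_2 = N · v_3 = (3, -2, 0, -3)ᵀ.
Then v_1 = N · v_2 = (6, 0, -4, -2)ᵀ.

Sanity check: (A − (-5)·I) v_1 = (0, 0, 0, 0)ᵀ = 0. ✓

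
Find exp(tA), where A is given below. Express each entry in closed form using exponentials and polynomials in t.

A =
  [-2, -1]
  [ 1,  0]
e^{tA} =
  [-t*exp(-t) + exp(-t), -t*exp(-t)]
  [t*exp(-t), t*exp(-t) + exp(-t)]

Strategy: write A = P · J · P⁻¹ where J is a Jordan canonical form, so e^{tA} = P · e^{tJ} · P⁻¹, and e^{tJ} can be computed block-by-block.

A has Jordan form
J =
  [-1,  1]
  [ 0, -1]
(up to reordering of blocks).

Per-block formulas:
  For a 2×2 Jordan block J_2(-1): exp(t · J_2(-1)) = e^(-1t)·(I + t·N), where N is the 2×2 nilpotent shift.

After assembling e^{tJ} and conjugating by P, we get:

e^{tA} =
  [-t*exp(-t) + exp(-t), -t*exp(-t)]
  [t*exp(-t), t*exp(-t) + exp(-t)]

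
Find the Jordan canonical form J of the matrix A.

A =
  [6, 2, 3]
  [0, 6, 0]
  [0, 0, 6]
J_2(6) ⊕ J_1(6)

The characteristic polynomial is
  det(x·I − A) = x^3 - 18*x^2 + 108*x - 216 = (x - 6)^3

Eigenvalues and multiplicities (the geometric multiplicity of λ is n − rank(A − λI), which equals the number of Jordan blocks for λ):
  λ = 6: algebraic multiplicity = 3, geometric multiplicity = 2

Determining the block sizes for each eigenvalue:
  λ = 6: 2 blocks summing to 3 forces exactly one block of size 2 and the rest size 1 → block sizes [2, 1]

Assembling the blocks gives a Jordan form
J =
  [6, 1, 0]
  [0, 6, 0]
  [0, 0, 6]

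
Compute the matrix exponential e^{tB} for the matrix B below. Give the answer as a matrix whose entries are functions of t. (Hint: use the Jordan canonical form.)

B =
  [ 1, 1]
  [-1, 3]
e^{tB} =
  [-t*exp(2*t) + exp(2*t), t*exp(2*t)]
  [-t*exp(2*t), t*exp(2*t) + exp(2*t)]

Strategy: write B = P · J · P⁻¹ where J is a Jordan canonical form, so e^{tB} = P · e^{tJ} · P⁻¹, and e^{tJ} can be computed block-by-block.

B has Jordan form
J =
  [2, 1]
  [0, 2]
(up to reordering of blocks).

Per-block formulas:
  For a 2×2 Jordan block J_2(2): exp(t · J_2(2)) = e^(2t)·(I + t·N), where N is the 2×2 nilpotent shift.

After assembling e^{tJ} and conjugating by P, we get:

e^{tB} =
  [-t*exp(2*t) + exp(2*t), t*exp(2*t)]
  [-t*exp(2*t), t*exp(2*t) + exp(2*t)]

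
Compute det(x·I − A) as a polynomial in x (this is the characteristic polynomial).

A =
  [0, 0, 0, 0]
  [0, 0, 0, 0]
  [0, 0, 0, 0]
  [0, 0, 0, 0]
x^4

Expanding det(x·I − A) (e.g. by cofactor expansion or by noting that A is similar to its Jordan form J, which has the same characteristic polynomial as A) gives
  χ_A(x) = x^4
which factors as x^4. The eigenvalues (with algebraic multiplicities) are λ = 0 with multiplicity 4.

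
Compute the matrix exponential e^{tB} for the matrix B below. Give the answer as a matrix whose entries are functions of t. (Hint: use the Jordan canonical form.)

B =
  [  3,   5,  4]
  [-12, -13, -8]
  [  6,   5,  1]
e^{tB} =
  [6*t*exp(-3*t) + exp(-3*t), 5*t*exp(-3*t), 4*t*exp(-3*t)]
  [-12*t*exp(-3*t), -10*t*exp(-3*t) + exp(-3*t), -8*t*exp(-3*t)]
  [6*t*exp(-3*t), 5*t*exp(-3*t), 4*t*exp(-3*t) + exp(-3*t)]

Strategy: write B = P · J · P⁻¹ where J is a Jordan canonical form, so e^{tB} = P · e^{tJ} · P⁻¹, and e^{tJ} can be computed block-by-block.

B has Jordan form
J =
  [-3,  1,  0]
  [ 0, -3,  0]
  [ 0,  0, -3]
(up to reordering of blocks).

Per-block formulas:
  For a 1×1 block at λ = -3: exp(t · [-3]) = [e^(-3t)].
  For a 2×2 Jordan block J_2(-3): exp(t · J_2(-3)) = e^(-3t)·(I + t·N), where N is the 2×2 nilpotent shift.

After assembling e^{tJ} and conjugating by P, we get:

e^{tB} =
  [6*t*exp(-3*t) + exp(-3*t), 5*t*exp(-3*t), 4*t*exp(-3*t)]
  [-12*t*exp(-3*t), -10*t*exp(-3*t) + exp(-3*t), -8*t*exp(-3*t)]
  [6*t*exp(-3*t), 5*t*exp(-3*t), 4*t*exp(-3*t) + exp(-3*t)]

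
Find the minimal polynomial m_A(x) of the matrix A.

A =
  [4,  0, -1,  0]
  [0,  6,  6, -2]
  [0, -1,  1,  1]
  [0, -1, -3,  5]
x^3 - 12*x^2 + 48*x - 64

The characteristic polynomial is χ_A(x) = (x - 4)^4, so the eigenvalues are known. The minimal polynomial is
  m_A(x) = Π_λ (x − λ)^{k_λ}
where k_λ is the size of the *largest* Jordan block for λ (equivalently, the smallest k with (A − λI)^k v = 0 for every generalised eigenvector v of λ).

  λ = 4: largest Jordan block has size 3, contributing (x − 4)^3

So m_A(x) = (x - 4)^3 = x^3 - 12*x^2 + 48*x - 64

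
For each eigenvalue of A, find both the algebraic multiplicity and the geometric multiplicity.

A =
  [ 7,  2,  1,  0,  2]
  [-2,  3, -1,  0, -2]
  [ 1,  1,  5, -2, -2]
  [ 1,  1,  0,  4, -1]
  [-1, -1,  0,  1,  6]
λ = 5: alg = 5, geom = 2

Step 1 — factor the characteristic polynomial to read off the algebraic multiplicities:
  χ_A(x) = (x - 5)^5

Step 2 — compute geometric multiplicities via the rank-nullity identity g(λ) = n − rank(A − λI):
  rank(A − (5)·I) = 3, so dim ker(A − (5)·I) = n − 3 = 2

Summary:
  λ = 5: algebraic multiplicity = 5, geometric multiplicity = 2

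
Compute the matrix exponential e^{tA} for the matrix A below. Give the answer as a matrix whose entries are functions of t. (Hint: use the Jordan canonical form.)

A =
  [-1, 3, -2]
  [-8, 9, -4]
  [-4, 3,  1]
e^{tA} =
  [-4*t*exp(3*t) + exp(3*t), 3*t*exp(3*t), -2*t*exp(3*t)]
  [-8*t*exp(3*t), 6*t*exp(3*t) + exp(3*t), -4*t*exp(3*t)]
  [-4*t*exp(3*t), 3*t*exp(3*t), -2*t*exp(3*t) + exp(3*t)]

Strategy: write A = P · J · P⁻¹ where J is a Jordan canonical form, so e^{tA} = P · e^{tJ} · P⁻¹, and e^{tJ} can be computed block-by-block.

A has Jordan form
J =
  [3, 1, 0]
  [0, 3, 0]
  [0, 0, 3]
(up to reordering of blocks).

Per-block formulas:
  For a 2×2 Jordan block J_2(3): exp(t · J_2(3)) = e^(3t)·(I + t·N), where N is the 2×2 nilpotent shift.
  For a 1×1 block at λ = 3: exp(t · [3]) = [e^(3t)].

After assembling e^{tJ} and conjugating by P, we get:

e^{tA} =
  [-4*t*exp(3*t) + exp(3*t), 3*t*exp(3*t), -2*t*exp(3*t)]
  [-8*t*exp(3*t), 6*t*exp(3*t) + exp(3*t), -4*t*exp(3*t)]
  [-4*t*exp(3*t), 3*t*exp(3*t), -2*t*exp(3*t) + exp(3*t)]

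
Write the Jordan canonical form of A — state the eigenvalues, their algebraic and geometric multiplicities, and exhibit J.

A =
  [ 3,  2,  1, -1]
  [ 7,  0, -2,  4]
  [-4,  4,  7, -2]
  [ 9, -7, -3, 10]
J_3(5) ⊕ J_1(5)

The characteristic polynomial is
  det(x·I − A) = x^4 - 20*x^3 + 150*x^2 - 500*x + 625 = (x - 5)^4

Eigenvalues and multiplicities (the geometric multiplicity of λ is n − rank(A − λI), which equals the number of Jordan blocks for λ):
  λ = 5: algebraic multiplicity = 4, geometric multiplicity = 2

Determining the block sizes for each eigenvalue:
  λ = 5: with am = 4 and gm = 2, the partition is not yet determined (e.g. several partitions of 4 into 2 parts exist). Let N = A − (5)·I. Computing rank(N^1) = 2, rank(N^2) = 1, rank(N^3) = 0; the number of blocks of size ≥ j is rank(N^{j−1}) − rank(N^j), giving [2, 1, 1]. So we have 1 block(s) of size 3, 1 block(s) of size 1 → block sizes [3, 1]

Assembling the blocks gives a Jordan form
J =
  [5, 1, 0, 0]
  [0, 5, 1, 0]
  [0, 0, 5, 0]
  [0, 0, 0, 5]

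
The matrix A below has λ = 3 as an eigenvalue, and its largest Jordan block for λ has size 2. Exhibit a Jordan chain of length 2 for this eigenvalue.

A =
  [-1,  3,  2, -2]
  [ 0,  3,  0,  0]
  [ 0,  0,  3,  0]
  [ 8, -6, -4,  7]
A Jordan chain for λ = 3 of length 2:
v_1 = (-4, 0, 0, 8)ᵀ
v_2 = (1, 0, 0, 0)ᵀ

Let N = A − (3)·I. We want v_2 with N^2 v_2 = 0 but N^1 v_2 ≠ 0; then v_{j-1} := N · v_j for j = 2, …, 2.

Pick v_2 = (1, 0, 0, 0)ᵀ.
Then v_1 = N · v_2 = (-4, 0, 0, 8)ᵀ.

Sanity check: (A − (3)·I) v_1 = (0, 0, 0, 0)ᵀ = 0. ✓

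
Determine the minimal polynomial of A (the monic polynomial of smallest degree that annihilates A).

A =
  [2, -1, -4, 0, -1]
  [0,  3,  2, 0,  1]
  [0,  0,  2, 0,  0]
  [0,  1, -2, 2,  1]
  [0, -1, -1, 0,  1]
x^3 - 6*x^2 + 12*x - 8

The characteristic polynomial is χ_A(x) = (x - 2)^5, so the eigenvalues are known. The minimal polynomial is
  m_A(x) = Π_λ (x − λ)^{k_λ}
where k_λ is the size of the *largest* Jordan block for λ (equivalently, the smallest k with (A − λI)^k v = 0 for every generalised eigenvector v of λ).

  λ = 2: largest Jordan block has size 3, contributing (x − 2)^3

So m_A(x) = (x - 2)^3 = x^3 - 6*x^2 + 12*x - 8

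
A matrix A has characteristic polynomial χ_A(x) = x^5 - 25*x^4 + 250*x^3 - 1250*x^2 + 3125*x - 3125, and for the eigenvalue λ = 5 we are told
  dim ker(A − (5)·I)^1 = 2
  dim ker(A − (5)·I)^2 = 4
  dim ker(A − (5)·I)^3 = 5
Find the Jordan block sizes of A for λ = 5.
Block sizes for λ = 5: [3, 2]

From the dimensions of kernels of powers, the number of Jordan blocks of size at least j is d_j − d_{j−1} where d_j = dim ker(N^j) (with d_0 = 0). Computing the differences gives [2, 2, 1].
The number of blocks of size exactly k is (#blocks of size ≥ k) − (#blocks of size ≥ k + 1), so the partition is: 1 block(s) of size 2, 1 block(s) of size 3.
In nonincreasing order the block sizes are [3, 2].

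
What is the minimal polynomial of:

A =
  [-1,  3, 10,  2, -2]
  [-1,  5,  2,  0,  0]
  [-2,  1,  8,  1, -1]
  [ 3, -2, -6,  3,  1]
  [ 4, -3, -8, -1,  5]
x^2 - 8*x + 16

The characteristic polynomial is χ_A(x) = (x - 4)^5, so the eigenvalues are known. The minimal polynomial is
  m_A(x) = Π_λ (x − λ)^{k_λ}
where k_λ is the size of the *largest* Jordan block for λ (equivalently, the smallest k with (A − λI)^k v = 0 for every generalised eigenvector v of λ).

  λ = 4: largest Jordan block has size 2, contributing (x − 4)^2

So m_A(x) = (x - 4)^2 = x^2 - 8*x + 16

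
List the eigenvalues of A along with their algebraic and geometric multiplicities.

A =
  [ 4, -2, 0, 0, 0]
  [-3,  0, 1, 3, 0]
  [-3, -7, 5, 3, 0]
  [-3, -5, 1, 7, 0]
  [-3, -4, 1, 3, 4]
λ = 4: alg = 5, geom = 3

Step 1 — factor the characteristic polynomial to read off the algebraic multiplicities:
  χ_A(x) = (x - 4)^5

Step 2 — compute geometric multiplicities via the rank-nullity identity g(λ) = n − rank(A − λI):
  rank(A − (4)·I) = 2, so dim ker(A − (4)·I) = n − 2 = 3

Summary:
  λ = 4: algebraic multiplicity = 5, geometric multiplicity = 3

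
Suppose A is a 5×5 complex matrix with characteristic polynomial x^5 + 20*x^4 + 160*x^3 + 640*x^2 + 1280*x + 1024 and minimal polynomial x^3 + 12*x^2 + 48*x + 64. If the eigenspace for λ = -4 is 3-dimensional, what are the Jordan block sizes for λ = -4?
Block sizes for λ = -4: [3, 1, 1]

Step 1 — from the characteristic polynomial, algebraic multiplicity of λ = -4 is 5. From dim ker(A − (-4)·I) = 3, there are exactly 3 Jordan blocks for λ = -4.
Step 2 — from the minimal polynomial, the factor (x + 4)^3 tells us the largest block for λ = -4 has size 3.
Step 3 — with total size 5, 3 blocks, and largest block 3, the block sizes (in nonincreasing order) are [3, 1, 1].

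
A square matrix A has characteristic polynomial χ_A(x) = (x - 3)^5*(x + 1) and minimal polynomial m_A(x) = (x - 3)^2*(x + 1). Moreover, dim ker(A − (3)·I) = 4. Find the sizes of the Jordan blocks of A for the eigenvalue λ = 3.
Block sizes for λ = 3: [2, 1, 1, 1]

Step 1 — from the characteristic polynomial, algebraic multiplicity of λ = 3 is 5. From dim ker(A − (3)·I) = 4, there are exactly 4 Jordan blocks for λ = 3.
Step 2 — from the minimal polynomial, the factor (x − 3)^2 tells us the largest block for λ = 3 has size 2.
Step 3 — with total size 5, 4 blocks, and largest block 2, the block sizes (in nonincreasing order) are [2, 1, 1, 1].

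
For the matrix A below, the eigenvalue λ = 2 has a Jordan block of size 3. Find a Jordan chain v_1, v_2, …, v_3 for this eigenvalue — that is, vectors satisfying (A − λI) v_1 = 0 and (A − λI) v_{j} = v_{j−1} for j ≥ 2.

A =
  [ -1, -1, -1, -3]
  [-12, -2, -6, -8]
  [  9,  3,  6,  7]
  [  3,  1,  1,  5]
A Jordan chain for λ = 2 of length 3:
v_1 = (3, 6, -6, -3)ᵀ
v_2 = (-3, -12, 9, 3)ᵀ
v_3 = (1, 0, 0, 0)ᵀ

Let N = A − (2)·I. We want v_3 with N^3 v_3 = 0 but N^2 v_3 ≠ 0; then v_{j-1} := N · v_j for j = 3, …, 2.

Pick v_3 = (1, 0, 0, 0)ᵀ.
Then v_2 = N · v_3 = (-3, -12, 9, 3)ᵀ.
Then v_1 = N · v_2 = (3, 6, -6, -3)ᵀ.

Sanity check: (A − (2)·I) v_1 = (0, 0, 0, 0)ᵀ = 0. ✓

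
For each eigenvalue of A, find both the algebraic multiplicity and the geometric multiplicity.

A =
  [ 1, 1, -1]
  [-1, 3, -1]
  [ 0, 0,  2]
λ = 2: alg = 3, geom = 2

Step 1 — factor the characteristic polynomial to read off the algebraic multiplicities:
  χ_A(x) = (x - 2)^3

Step 2 — compute geometric multiplicities via the rank-nullity identity g(λ) = n − rank(A − λI):
  rank(A − (2)·I) = 1, so dim ker(A − (2)·I) = n − 1 = 2

Summary:
  λ = 2: algebraic multiplicity = 3, geometric multiplicity = 2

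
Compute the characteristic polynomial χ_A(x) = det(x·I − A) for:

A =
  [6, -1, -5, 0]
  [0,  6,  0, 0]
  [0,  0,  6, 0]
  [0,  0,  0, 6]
x^4 - 24*x^3 + 216*x^2 - 864*x + 1296

Expanding det(x·I − A) (e.g. by cofactor expansion or by noting that A is similar to its Jordan form J, which has the same characteristic polynomial as A) gives
  χ_A(x) = x^4 - 24*x^3 + 216*x^2 - 864*x + 1296
which factors as (x - 6)^4. The eigenvalues (with algebraic multiplicities) are λ = 6 with multiplicity 4.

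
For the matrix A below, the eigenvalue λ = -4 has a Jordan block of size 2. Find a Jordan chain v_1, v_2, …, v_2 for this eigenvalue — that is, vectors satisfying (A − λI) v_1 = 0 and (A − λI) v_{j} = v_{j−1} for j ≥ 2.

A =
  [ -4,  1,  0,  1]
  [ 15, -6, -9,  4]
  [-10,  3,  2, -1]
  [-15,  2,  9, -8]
A Jordan chain for λ = -4 of length 2:
v_1 = (0, 15, -10, -15)ᵀ
v_2 = (1, 0, 0, 0)ᵀ

Let N = A − (-4)·I. We want v_2 with N^2 v_2 = 0 but N^1 v_2 ≠ 0; then v_{j-1} := N · v_j for j = 2, …, 2.

Pick v_2 = (1, 0, 0, 0)ᵀ.
Then v_1 = N · v_2 = (0, 15, -10, -15)ᵀ.

Sanity check: (A − (-4)·I) v_1 = (0, 0, 0, 0)ᵀ = 0. ✓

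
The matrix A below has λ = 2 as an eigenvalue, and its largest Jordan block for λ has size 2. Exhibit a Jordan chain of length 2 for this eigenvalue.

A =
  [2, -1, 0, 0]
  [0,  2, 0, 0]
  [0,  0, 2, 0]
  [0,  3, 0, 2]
A Jordan chain for λ = 2 of length 2:
v_1 = (-1, 0, 0, 3)ᵀ
v_2 = (0, 1, 0, 0)ᵀ

Let N = A − (2)·I. We want v_2 with N^2 v_2 = 0 but N^1 v_2 ≠ 0; then v_{j-1} := N · v_j for j = 2, …, 2.

Pick v_2 = (0, 1, 0, 0)ᵀ.
Then v_1 = N · v_2 = (-1, 0, 0, 3)ᵀ.

Sanity check: (A − (2)·I) v_1 = (0, 0, 0, 0)ᵀ = 0. ✓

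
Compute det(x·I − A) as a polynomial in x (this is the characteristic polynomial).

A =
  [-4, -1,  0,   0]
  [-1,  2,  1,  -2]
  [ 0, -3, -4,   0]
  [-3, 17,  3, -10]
x^4 + 16*x^3 + 96*x^2 + 256*x + 256

Expanding det(x·I − A) (e.g. by cofactor expansion or by noting that A is similar to its Jordan form J, which has the same characteristic polynomial as A) gives
  χ_A(x) = x^4 + 16*x^3 + 96*x^2 + 256*x + 256
which factors as (x + 4)^4. The eigenvalues (with algebraic multiplicities) are λ = -4 with multiplicity 4.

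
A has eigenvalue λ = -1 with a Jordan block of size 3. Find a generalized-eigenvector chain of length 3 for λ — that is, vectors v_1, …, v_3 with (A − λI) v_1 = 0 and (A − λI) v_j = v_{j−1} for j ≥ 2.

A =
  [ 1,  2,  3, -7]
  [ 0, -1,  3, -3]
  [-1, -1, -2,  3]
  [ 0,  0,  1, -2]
A Jordan chain for λ = -1 of length 3:
v_1 = (1, -3, -1, -1)ᵀ
v_2 = (2, 0, -1, 0)ᵀ
v_3 = (1, 0, 0, 0)ᵀ

Let N = A − (-1)·I. We want v_3 with N^3 v_3 = 0 but N^2 v_3 ≠ 0; then v_{j-1} := N · v_j for j = 3, …, 2.

Pick v_3 = (1, 0, 0, 0)ᵀ.
Then v_2 = N · v_3 = (2, 0, -1, 0)ᵀ.
Then v_1 = N · v_2 = (1, -3, -1, -1)ᵀ.

Sanity check: (A − (-1)·I) v_1 = (0, 0, 0, 0)ᵀ = 0. ✓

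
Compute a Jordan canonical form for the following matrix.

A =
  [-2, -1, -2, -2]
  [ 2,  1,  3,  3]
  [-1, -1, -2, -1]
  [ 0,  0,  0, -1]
J_3(-1) ⊕ J_1(-1)

The characteristic polynomial is
  det(x·I − A) = x^4 + 4*x^3 + 6*x^2 + 4*x + 1 = (x + 1)^4

Eigenvalues and multiplicities (the geometric multiplicity of λ is n − rank(A − λI), which equals the number of Jordan blocks for λ):
  λ = -1: algebraic multiplicity = 4, geometric multiplicity = 2

Determining the block sizes for each eigenvalue:
  λ = -1: with am = 4 and gm = 2, the partition is not yet determined (e.g. several partitions of 4 into 2 parts exist). Let N = A − (-1)·I. Computing rank(N^1) = 2, rank(N^2) = 1, rank(N^3) = 0; the number of blocks of size ≥ j is rank(N^{j−1}) − rank(N^j), giving [2, 1, 1]. So we have 1 block(s) of size 3, 1 block(s) of size 1 → block sizes [3, 1]

Assembling the blocks gives a Jordan form
J =
  [-1,  1,  0,  0]
  [ 0, -1,  1,  0]
  [ 0,  0, -1,  0]
  [ 0,  0,  0, -1]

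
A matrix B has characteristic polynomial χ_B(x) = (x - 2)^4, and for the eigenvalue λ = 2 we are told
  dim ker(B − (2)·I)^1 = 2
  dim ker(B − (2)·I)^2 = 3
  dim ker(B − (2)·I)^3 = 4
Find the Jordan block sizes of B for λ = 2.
Block sizes for λ = 2: [3, 1]

From the dimensions of kernels of powers, the number of Jordan blocks of size at least j is d_j − d_{j−1} where d_j = dim ker(N^j) (with d_0 = 0). Computing the differences gives [2, 1, 1].
The number of blocks of size exactly k is (#blocks of size ≥ k) − (#blocks of size ≥ k + 1), so the partition is: 1 block(s) of size 1, 1 block(s) of size 3.
In nonincreasing order the block sizes are [3, 1].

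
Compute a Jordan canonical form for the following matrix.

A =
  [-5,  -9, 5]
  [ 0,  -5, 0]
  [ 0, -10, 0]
J_2(-5) ⊕ J_1(0)

The characteristic polynomial is
  det(x·I − A) = x^3 + 10*x^2 + 25*x = x*(x + 5)^2

Eigenvalues and multiplicities (the geometric multiplicity of λ is n − rank(A − λI), which equals the number of Jordan blocks for λ):
  λ = -5: algebraic multiplicity = 2, geometric multiplicity = 1
  λ = 0: algebraic multiplicity = 1, geometric multiplicity = 1

Determining the block sizes for each eigenvalue:
  λ = -5: one block (gm = 1), so the single block has size am = 2 → block sizes [2]
  λ = 0: one block (gm = 1), so the single block has size am = 1 → block sizes [1]

Assembling the blocks gives a Jordan form
J =
  [-5,  1, 0]
  [ 0, -5, 0]
  [ 0,  0, 0]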